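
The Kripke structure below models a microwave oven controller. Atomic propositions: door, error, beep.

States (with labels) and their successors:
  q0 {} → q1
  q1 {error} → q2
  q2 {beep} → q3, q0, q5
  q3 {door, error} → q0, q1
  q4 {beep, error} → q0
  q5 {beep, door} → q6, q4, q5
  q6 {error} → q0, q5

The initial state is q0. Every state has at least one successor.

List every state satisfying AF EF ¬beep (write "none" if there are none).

{q0, q1, q2, q3, q4, q5, q6}

States satisfying EF ¬beep: {q0, q1, q2, q3, q4, q5, q6}.
States satisfying AF EF ¬beep: {q0, q1, q2, q3, q4, q5, q6}.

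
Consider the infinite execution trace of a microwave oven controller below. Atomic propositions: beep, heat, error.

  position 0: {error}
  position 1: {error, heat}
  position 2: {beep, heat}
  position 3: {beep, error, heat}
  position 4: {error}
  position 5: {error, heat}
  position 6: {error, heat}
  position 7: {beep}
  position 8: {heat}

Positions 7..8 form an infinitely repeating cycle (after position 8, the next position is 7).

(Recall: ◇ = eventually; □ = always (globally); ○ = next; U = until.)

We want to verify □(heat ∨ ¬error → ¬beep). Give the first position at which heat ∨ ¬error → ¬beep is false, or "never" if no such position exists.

Check heat ∨ ¬error → ¬beep at each position in order: 0 ✓, 1 ✓.
At position 2 the labels are {beep, heat}, so heat ∨ ¬error → ¬beep is false there. This is the first violation.

2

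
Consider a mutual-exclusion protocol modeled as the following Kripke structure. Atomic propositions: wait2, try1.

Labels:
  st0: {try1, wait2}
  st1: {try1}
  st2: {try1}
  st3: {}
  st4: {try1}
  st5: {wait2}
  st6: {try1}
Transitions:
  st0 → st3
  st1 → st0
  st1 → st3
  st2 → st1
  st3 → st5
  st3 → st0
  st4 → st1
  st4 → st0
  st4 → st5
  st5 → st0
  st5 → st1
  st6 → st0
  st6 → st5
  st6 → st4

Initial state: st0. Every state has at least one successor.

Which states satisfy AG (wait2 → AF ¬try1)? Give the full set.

{st0, st1, st2, st3, st4, st5, st6}

States satisfying wait2 → AF ¬try1: {st0, st1, st2, st3, st4, st5, st6}.
States satisfying AG (wait2 → AF ¬try1): {st0, st1, st2, st3, st4, st5, st6}.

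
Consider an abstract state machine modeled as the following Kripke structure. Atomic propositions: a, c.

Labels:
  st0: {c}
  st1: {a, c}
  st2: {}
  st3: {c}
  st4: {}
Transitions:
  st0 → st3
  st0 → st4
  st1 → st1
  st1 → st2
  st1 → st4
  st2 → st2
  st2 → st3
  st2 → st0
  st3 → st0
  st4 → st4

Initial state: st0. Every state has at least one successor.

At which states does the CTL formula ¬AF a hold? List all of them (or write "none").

{st0, st2, st3, st4}

States satisfying a: {st1}.
States satisfying AF a: {st1}.
States satisfying ¬AF a: {st0, st2, st3, st4}.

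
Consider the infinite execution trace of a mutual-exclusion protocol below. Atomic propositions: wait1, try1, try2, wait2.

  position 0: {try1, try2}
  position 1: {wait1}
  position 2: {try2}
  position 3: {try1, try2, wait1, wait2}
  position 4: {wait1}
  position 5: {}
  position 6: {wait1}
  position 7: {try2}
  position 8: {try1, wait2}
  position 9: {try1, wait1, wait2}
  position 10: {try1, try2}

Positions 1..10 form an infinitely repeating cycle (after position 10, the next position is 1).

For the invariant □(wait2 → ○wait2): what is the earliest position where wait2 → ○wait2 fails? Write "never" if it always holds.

Check wait2 → ○wait2 at each position in order: 0 ✓, 1 ✓, 2 ✓.
At position 3 the labels are {try1, try2, wait1, wait2} and the next position 4 has {wait1}, so wait2 → ○wait2 is false there. This is the first violation.

3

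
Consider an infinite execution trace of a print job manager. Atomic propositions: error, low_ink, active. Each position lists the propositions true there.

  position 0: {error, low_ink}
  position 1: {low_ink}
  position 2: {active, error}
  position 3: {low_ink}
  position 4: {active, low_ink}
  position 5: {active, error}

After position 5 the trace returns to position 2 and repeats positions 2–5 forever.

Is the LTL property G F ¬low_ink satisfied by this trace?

Satisfied

F ¬low_ink holds at every position 0..5, and those are all positions ever visited, so G F ¬low_ink holds.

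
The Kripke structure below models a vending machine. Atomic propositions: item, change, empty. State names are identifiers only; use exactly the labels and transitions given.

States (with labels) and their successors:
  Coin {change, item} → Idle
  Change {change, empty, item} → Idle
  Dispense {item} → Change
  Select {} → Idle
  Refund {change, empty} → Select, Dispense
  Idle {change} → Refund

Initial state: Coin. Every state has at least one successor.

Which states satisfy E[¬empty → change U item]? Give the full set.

{Coin, Change, Dispense, Refund, Idle}

States satisfying ¬empty → change: {Coin, Change, Refund, Idle}.
States satisfying item: {Coin, Change, Dispense}.
States satisfying E[¬empty → change U item]: {Coin, Change, Dispense, Refund, Idle}.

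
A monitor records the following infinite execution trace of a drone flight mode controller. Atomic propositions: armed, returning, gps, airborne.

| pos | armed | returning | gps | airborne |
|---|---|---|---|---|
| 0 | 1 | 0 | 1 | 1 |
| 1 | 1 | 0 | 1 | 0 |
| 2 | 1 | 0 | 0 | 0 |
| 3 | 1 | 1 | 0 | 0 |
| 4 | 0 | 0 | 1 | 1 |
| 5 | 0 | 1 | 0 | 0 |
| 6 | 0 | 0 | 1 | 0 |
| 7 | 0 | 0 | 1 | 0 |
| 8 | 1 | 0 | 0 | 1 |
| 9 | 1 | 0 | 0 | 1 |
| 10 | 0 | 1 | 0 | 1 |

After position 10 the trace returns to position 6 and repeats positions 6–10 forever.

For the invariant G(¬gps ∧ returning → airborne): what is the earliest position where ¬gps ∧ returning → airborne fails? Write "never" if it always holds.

Check ¬gps ∧ returning → airborne at each position in order: 0 ✓, 1 ✓, 2 ✓.
At position 3 the labels are {armed, returning}, so ¬gps ∧ returning → airborne is false there. This is the first violation.

3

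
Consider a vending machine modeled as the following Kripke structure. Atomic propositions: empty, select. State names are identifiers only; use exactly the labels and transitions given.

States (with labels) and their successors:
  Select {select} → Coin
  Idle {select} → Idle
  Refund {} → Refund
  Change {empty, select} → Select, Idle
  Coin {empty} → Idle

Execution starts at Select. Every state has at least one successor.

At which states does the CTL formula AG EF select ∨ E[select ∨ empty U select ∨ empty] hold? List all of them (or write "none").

States satisfying EF select: {Select, Idle, Change, Coin}.
States satisfying AG EF select: {Select, Idle, Change, Coin}.
States satisfying select ∨ empty: {Select, Idle, Change, Coin}.
States satisfying E[select ∨ empty U select ∨ empty]: {Select, Idle, Change, Coin}.
States satisfying AG EF select ∨ E[select ∨ empty U select ∨ empty]: {Select, Idle, Change, Coin}.

{Select, Idle, Change, Coin}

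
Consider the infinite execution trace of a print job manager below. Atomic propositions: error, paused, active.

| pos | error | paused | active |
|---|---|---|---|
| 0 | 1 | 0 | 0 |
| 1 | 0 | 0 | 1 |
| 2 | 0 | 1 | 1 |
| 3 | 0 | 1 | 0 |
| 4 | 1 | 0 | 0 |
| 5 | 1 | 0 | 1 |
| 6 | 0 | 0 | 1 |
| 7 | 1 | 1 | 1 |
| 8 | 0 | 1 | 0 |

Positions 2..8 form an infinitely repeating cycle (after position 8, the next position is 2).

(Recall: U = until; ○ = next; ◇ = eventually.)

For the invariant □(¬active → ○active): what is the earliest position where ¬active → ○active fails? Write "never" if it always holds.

Check ¬active → ○active at each position in order: 0 ✓, 1 ✓, 2 ✓.
At position 3 the labels are {paused} and the next position 4 has {error}, so ¬active → ○active is false there. This is the first violation.

3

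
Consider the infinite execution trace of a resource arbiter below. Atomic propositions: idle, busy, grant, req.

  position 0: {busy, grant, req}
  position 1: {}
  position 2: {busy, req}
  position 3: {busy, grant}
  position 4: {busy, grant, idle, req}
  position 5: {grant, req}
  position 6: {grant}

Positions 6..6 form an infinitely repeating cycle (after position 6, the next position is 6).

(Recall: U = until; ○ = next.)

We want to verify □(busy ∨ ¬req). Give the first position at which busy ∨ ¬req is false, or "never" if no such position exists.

Check busy ∨ ¬req at each position in order: 0 ✓, 1 ✓, 2 ✓, 3 ✓, 4 ✓.
At position 5 the labels are {grant, req}, so busy ∨ ¬req is false there. This is the first violation.

5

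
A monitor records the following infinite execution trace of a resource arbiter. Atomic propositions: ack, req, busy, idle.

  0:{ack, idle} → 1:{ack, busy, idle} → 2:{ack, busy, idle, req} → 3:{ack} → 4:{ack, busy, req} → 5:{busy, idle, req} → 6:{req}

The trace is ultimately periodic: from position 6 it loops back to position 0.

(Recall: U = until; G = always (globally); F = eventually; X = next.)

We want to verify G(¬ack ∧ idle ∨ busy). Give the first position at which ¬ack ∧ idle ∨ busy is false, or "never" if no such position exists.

0

At position 0 the labels are {ack, idle}, so ¬ack ∧ idle ∨ busy is false there. This is the first violation.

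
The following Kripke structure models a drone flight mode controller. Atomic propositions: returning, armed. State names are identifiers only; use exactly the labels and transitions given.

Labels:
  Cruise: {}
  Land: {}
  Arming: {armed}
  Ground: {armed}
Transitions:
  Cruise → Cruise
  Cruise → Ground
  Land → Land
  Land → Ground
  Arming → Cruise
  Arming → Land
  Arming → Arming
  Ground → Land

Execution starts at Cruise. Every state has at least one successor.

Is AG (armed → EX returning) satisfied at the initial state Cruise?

Does not hold

States satisfying armed → EX returning: {Cruise, Land}.
States satisfying AG (armed → EX returning): ∅.
Ground is reachable from Cruise and violates armed → EX returning, so AG fails at Cruise.
Cruise ∉ Sat(AG (armed → EX returning)).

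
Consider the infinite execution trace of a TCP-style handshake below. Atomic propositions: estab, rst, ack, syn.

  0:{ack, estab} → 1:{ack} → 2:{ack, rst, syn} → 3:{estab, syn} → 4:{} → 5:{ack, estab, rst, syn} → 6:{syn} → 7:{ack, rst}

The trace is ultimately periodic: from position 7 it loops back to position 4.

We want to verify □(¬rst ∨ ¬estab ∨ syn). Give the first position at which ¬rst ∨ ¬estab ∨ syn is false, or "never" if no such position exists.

¬rst ∨ ¬estab ∨ syn holds at every position 0..7, and those are all the positions the trace ever visits, so the invariant □(¬rst ∨ ¬estab ∨ syn) is never violated.

never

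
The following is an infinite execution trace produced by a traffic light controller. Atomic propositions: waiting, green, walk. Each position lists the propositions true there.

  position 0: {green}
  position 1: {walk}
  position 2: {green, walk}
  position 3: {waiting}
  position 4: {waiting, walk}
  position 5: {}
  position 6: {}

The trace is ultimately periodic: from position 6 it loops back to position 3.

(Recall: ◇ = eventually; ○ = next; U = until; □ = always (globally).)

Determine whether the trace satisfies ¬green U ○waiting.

Walking from position 0: at position 0, ○waiting has not yet held and ¬green fails, so ¬green U ○waiting is false.

Does not hold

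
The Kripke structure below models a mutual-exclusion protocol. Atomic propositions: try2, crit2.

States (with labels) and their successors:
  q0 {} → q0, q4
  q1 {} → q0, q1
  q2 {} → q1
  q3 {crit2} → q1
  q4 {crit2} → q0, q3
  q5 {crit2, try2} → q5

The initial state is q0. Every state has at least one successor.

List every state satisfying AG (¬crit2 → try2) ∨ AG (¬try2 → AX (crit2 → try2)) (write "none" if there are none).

States satisfying ¬crit2 → try2: {q3, q4, q5}.
States satisfying AG (¬crit2 → try2): {q5}.
States satisfying ¬try2 → AX (crit2 → try2): {q1, q2, q3, q5}.
States satisfying AG (¬try2 → AX (crit2 → try2)): {q5}.
States satisfying AG (¬crit2 → try2) ∨ AG (¬try2 → AX (crit2 → try2)): {q5}.

{q5}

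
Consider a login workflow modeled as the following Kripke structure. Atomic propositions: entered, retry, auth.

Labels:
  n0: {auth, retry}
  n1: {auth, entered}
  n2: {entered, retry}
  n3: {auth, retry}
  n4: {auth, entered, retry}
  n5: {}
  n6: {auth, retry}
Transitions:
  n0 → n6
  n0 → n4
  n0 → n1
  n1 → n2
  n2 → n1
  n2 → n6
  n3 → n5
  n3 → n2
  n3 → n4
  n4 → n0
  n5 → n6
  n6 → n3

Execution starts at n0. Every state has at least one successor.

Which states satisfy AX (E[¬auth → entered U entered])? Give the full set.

{n0, n1, n2, n4, n5, n6}

States satisfying E[¬auth → entered U entered]: {n0, n1, n2, n3, n4, n6}.
States satisfying AX (E[¬auth → entered U entered]): {n0, n1, n2, n4, n5, n6}.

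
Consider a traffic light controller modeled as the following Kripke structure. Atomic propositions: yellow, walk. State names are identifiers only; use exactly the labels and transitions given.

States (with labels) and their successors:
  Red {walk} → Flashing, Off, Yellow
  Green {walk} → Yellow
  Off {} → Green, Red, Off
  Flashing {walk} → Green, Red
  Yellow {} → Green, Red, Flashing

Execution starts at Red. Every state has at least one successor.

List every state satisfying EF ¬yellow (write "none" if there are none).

{Red, Green, Off, Flashing, Yellow}

States satisfying ¬yellow: {Red, Green, Off, Flashing, Yellow}.
States satisfying EF ¬yellow: {Red, Green, Off, Flashing, Yellow}.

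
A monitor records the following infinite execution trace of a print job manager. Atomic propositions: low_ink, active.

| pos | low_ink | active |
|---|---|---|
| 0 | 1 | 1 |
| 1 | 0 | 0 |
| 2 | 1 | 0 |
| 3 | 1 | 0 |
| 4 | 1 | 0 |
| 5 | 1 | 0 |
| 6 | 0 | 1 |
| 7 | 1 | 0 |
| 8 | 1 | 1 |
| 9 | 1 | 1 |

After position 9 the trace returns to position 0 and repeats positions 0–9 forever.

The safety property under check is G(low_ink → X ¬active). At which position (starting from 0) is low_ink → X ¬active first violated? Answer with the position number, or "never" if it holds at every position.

5

Check low_ink → X ¬active at each position in order: 0 ✓, 1 ✓, 2 ✓, 3 ✓, 4 ✓.
At position 5 the labels are {low_ink} and the next position 6 has {active}, so low_ink → X ¬active is false there. This is the first violation.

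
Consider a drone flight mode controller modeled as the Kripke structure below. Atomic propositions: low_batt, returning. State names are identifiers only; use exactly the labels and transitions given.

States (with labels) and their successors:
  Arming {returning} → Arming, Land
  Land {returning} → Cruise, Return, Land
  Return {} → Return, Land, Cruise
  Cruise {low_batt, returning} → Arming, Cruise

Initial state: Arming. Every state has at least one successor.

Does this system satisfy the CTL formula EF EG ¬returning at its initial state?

States satisfying EG ¬returning: {Return}.
States satisfying EF EG ¬returning: {Arming, Land, Return, Cruise}.
Some path from Arming reaches a state where EG ¬returning holds.
Arming ∈ Sat(EF EG ¬returning).

Holds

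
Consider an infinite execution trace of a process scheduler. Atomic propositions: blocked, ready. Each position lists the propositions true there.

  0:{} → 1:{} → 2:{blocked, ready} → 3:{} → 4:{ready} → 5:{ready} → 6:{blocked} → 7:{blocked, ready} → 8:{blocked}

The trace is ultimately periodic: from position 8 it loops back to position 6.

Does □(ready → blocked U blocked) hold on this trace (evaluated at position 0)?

Violated

ready → blocked U blocked must hold at every position from 0 onward. It fails at position 4, so □(ready → blocked U blocked) is false.
Positions where ready holds: 2, 4, 5, 7.
Check blocked U blocked at each: 2→ok, 4→fails, 5→fails, 7→ok.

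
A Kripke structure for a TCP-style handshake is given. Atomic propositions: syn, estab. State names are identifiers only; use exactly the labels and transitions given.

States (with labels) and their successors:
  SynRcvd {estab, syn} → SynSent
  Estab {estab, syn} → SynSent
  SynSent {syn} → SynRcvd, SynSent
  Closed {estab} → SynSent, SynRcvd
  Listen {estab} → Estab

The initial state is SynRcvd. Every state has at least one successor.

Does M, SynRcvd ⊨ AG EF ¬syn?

No

States satisfying EF ¬syn: {Closed, Listen}.
States satisfying AG EF ¬syn: ∅.
SynRcvd is reachable from SynRcvd and violates EF ¬syn, so AG fails at SynRcvd.
SynRcvd ∉ Sat(AG EF ¬syn).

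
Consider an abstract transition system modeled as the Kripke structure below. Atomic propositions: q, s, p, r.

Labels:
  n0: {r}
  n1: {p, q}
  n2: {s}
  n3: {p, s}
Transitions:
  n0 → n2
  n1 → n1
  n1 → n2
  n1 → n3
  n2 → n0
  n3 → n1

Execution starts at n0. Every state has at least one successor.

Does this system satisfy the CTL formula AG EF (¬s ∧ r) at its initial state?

States satisfying EF (¬s ∧ r): {n0, n1, n2, n3}.
States satisfying AG EF (¬s ∧ r): {n0, n1, n2, n3}.
Every state reachable from n0 satisfies EF (¬s ∧ r).
n0 ∈ Sat(AG EF (¬s ∧ r)).

Satisfied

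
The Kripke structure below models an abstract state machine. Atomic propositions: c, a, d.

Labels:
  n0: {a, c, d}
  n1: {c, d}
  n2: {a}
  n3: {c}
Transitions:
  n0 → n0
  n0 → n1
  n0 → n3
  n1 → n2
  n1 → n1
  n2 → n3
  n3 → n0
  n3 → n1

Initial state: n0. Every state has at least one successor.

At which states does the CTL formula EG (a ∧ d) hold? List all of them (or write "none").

{n0}

States satisfying a ∧ d: {n0}.
States satisfying EG (a ∧ d): {n0}.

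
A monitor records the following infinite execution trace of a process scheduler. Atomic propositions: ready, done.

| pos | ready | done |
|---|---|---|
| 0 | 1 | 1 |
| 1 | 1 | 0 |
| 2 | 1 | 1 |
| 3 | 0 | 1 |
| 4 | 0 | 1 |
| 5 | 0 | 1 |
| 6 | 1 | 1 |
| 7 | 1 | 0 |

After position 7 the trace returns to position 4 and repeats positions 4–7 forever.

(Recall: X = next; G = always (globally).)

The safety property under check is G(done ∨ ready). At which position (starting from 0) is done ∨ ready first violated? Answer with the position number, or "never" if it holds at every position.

never

done ∨ ready holds at every position 0..7, and those are all the positions the trace ever visits, so the invariant G(done ∨ ready) is never violated.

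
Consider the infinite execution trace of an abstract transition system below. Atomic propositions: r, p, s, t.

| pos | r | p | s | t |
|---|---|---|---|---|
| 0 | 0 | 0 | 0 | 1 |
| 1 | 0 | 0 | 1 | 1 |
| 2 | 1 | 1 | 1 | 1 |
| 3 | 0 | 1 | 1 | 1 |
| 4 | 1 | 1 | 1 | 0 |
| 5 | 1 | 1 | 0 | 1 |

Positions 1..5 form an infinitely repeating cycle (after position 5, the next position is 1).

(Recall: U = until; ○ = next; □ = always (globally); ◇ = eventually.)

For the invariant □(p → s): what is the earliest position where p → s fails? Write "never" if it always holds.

Check p → s at each position in order: 0 ✓, 1 ✓, 2 ✓, 3 ✓, 4 ✓.
At position 5 the labels are {p, r, t}, so p → s is false there. This is the first violation.

5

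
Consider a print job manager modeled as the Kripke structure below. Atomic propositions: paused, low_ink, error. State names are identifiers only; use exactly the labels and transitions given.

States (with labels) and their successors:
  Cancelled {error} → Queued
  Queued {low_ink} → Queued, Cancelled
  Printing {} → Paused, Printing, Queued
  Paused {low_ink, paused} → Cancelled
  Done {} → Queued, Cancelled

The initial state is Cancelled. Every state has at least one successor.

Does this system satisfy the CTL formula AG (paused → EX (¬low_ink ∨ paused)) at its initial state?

States satisfying paused → EX (¬low_ink ∨ paused): {Cancelled, Queued, Printing, Paused, Done}.
States satisfying AG (paused → EX (¬low_ink ∨ paused)): {Cancelled, Queued, Printing, Paused, Done}.
Every state reachable from Cancelled satisfies paused → EX (¬low_ink ∨ paused).
Cancelled ∈ Sat(AG (paused → EX (¬low_ink ∨ paused))).

Yes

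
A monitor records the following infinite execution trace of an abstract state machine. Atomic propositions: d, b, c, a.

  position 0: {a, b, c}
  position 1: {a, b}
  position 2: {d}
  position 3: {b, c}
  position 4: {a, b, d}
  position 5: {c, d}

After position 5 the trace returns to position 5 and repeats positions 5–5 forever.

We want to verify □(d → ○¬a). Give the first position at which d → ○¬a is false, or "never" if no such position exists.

d → ○¬a holds at every position 0..5, and those are all the positions the trace ever visits, so the invariant □(d → ○¬a) is never violated.

never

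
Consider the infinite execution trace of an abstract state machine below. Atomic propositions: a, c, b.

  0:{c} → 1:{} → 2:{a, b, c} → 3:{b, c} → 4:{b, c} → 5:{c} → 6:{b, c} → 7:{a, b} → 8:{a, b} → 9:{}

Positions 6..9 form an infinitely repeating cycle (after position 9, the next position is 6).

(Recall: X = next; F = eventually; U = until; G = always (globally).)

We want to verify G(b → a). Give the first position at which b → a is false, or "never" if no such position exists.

3

Check b → a at each position in order: 0 ✓, 1 ✓, 2 ✓.
At position 3 the labels are {b, c}, so b → a is false there. This is the first violation.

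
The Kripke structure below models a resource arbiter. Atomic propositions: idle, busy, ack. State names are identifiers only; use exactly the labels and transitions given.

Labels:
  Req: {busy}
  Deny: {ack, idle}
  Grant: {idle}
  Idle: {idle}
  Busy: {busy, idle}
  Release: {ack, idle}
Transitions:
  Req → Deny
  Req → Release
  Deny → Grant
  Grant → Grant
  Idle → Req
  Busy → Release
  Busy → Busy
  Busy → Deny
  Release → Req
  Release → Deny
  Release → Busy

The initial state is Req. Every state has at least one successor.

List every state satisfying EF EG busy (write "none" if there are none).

States satisfying EG busy: {Busy}.
States satisfying EF EG busy: {Req, Idle, Busy, Release}.

{Req, Idle, Busy, Release}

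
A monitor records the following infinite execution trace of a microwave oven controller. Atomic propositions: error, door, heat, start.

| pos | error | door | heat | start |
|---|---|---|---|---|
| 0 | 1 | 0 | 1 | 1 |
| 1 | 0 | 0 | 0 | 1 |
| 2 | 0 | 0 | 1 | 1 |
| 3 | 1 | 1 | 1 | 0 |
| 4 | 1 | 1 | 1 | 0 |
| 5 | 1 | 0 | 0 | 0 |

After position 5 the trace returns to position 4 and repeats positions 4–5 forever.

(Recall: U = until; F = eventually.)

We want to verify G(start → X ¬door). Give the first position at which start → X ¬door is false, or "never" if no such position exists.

Check start → X ¬door at each position in order: 0 ✓, 1 ✓.
At position 2 the labels are {heat, start} and the next position 3 has {door, error, heat}, so start → X ¬door is false there. This is the first violation.

2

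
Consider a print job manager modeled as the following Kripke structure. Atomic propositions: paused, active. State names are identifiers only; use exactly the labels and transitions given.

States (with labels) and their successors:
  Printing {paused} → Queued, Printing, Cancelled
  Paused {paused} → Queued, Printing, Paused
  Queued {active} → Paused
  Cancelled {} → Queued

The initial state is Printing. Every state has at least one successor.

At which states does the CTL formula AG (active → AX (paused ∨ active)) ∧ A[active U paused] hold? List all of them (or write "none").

{Printing, Paused, Queued}

States satisfying active → AX (paused ∨ active): {Printing, Paused, Queued, Cancelled}.
States satisfying AG (active → AX (paused ∨ active)): {Printing, Paused, Queued, Cancelled}.
States satisfying active: {Queued}.
States satisfying paused: {Printing, Paused}.
States satisfying A[active U paused]: {Printing, Paused, Queued}.
States satisfying AG (active → AX (paused ∨ active)) ∧ A[active U paused]: {Printing, Paused, Queued}.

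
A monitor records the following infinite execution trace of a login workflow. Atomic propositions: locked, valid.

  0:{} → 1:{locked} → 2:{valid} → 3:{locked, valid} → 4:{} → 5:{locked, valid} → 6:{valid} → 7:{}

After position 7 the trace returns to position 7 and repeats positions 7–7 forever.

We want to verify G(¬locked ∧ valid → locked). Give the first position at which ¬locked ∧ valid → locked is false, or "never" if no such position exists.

2

Check ¬locked ∧ valid → locked at each position in order: 0 ✓, 1 ✓.
At position 2 the labels are {valid}, so ¬locked ∧ valid → locked is false there. This is the first violation.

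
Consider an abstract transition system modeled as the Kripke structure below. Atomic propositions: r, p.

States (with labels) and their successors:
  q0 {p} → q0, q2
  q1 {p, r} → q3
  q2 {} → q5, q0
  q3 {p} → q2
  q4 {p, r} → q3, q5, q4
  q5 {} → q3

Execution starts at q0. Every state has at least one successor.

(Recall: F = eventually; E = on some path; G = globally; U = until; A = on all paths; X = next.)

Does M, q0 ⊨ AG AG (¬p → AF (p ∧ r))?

Does not hold

States satisfying AG (¬p → AF (p ∧ r)): ∅.
States satisfying AG AG (¬p → AF (p ∧ r)): ∅.
q0 is reachable from q0 and violates AG (¬p → AF (p ∧ r)), so AG fails at q0.
q0 ∉ Sat(AG AG (¬p → AF (p ∧ r))).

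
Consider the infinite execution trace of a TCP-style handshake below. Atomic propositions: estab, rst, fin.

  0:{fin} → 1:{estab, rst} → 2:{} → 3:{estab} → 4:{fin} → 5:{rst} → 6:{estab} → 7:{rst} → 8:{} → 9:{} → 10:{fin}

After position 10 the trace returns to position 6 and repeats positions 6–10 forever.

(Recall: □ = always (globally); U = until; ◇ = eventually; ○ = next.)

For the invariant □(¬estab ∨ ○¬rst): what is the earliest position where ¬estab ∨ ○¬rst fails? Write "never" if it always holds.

Check ¬estab ∨ ○¬rst at each position in order: 0 ✓, 1 ✓, 2 ✓, 3 ✓, 4 ✓, 5 ✓.
At position 6 the labels are {estab} and the next position 7 has {rst}, so ¬estab ∨ ○¬rst is false there. This is the first violation.

6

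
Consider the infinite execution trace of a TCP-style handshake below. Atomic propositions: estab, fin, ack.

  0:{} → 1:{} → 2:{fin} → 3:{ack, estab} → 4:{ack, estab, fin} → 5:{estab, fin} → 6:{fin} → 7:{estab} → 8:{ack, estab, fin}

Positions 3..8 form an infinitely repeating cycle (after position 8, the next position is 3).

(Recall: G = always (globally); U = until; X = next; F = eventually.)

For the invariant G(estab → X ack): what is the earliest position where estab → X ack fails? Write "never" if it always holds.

4

Check estab → X ack at each position in order: 0 ✓, 1 ✓, 2 ✓, 3 ✓.
At position 4 the labels are {ack, estab, fin} and the next position 5 has {estab, fin}, so estab → X ack is false there. This is the first violation.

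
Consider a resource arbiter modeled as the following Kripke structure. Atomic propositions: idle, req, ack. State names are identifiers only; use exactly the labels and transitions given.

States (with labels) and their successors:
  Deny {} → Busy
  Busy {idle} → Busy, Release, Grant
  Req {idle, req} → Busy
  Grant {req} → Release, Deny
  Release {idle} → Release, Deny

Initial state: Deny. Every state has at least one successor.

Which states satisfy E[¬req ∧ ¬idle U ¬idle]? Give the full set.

{Deny, Grant}

States satisfying ¬req ∧ ¬idle: {Deny}.
States satisfying ¬idle: {Deny, Grant}.
States satisfying E[¬req ∧ ¬idle U ¬idle]: {Deny, Grant}.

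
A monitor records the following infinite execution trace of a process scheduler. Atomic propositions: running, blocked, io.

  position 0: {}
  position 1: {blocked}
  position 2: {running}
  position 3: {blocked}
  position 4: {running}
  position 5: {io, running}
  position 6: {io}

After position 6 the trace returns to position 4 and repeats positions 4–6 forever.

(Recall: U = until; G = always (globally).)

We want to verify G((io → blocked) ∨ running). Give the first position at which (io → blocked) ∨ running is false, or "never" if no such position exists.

6

Check (io → blocked) ∨ running at each position in order: 0 ✓, 1 ✓, 2 ✓, 3 ✓, 4 ✓, 5 ✓.
At position 6 the labels are {io}, so (io → blocked) ∨ running is false there. This is the first violation.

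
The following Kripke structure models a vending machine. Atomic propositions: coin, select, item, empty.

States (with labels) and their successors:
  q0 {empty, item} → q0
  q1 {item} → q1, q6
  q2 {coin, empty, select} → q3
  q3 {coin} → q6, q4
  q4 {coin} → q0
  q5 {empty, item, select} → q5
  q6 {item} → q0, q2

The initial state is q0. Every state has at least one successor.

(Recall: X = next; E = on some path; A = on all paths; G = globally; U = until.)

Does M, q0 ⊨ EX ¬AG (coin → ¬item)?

Does not hold

States satisfying ¬AG (coin → ¬item): ∅.
States satisfying EX ¬AG (coin → ¬item): ∅.
No suitable path/successor from q0 witnesses the formula.
q0 ∉ Sat(EX ¬AG (coin → ¬item)).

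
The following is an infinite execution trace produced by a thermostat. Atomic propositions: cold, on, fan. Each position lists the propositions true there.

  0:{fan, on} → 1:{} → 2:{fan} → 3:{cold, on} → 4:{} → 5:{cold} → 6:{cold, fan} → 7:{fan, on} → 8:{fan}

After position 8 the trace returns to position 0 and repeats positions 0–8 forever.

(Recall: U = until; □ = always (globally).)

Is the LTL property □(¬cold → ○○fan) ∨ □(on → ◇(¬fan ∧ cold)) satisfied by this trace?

Holds

¬cold → ○○fan must hold at every position from 0 onward. It fails at position 1, so □(¬cold → ○○fan) is false.
Positions where ¬cold holds: 0, 1, 2, 4, 7, 8.
Check ○○fan at each: 0→ok, 1→fails, 2→fails, 4→ok, 7→ok, 8→fails.
on → ◇(¬fan ∧ cold) holds at every position 0..8, and those are all positions ever visited, so □(on → ◇(¬fan ∧ cold)) holds.
Positions where on holds: 0, 3, 7.
Check ◇(¬fan ∧ cold) at each: 0→ok, 3→ok, 7→ok.
At position 0: □(¬cold → ○○fan) is false; □(on → ◇(¬fan ∧ cold)) is true; so □(¬cold → ○○fan) ∨ □(on → ◇(¬fan ∧ cold)) is true.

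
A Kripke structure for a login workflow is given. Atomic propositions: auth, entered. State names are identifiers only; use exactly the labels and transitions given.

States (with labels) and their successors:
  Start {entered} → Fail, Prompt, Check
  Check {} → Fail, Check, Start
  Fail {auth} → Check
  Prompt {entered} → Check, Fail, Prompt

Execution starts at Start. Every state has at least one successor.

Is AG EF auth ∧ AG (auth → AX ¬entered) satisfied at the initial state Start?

Satisfied

States satisfying EF auth: {Start, Check, Fail, Prompt}.
States satisfying AG EF auth: {Start, Check, Fail, Prompt}.
States satisfying auth → AX ¬entered: {Start, Check, Fail, Prompt}.
States satisfying AG (auth → AX ¬entered): {Start, Check, Fail, Prompt}.
States satisfying AG EF auth ∧ AG (auth → AX ¬entered): {Start, Check, Fail, Prompt}.
Start ∈ Sat(AG EF auth ∧ AG (auth → AX ¬entered)).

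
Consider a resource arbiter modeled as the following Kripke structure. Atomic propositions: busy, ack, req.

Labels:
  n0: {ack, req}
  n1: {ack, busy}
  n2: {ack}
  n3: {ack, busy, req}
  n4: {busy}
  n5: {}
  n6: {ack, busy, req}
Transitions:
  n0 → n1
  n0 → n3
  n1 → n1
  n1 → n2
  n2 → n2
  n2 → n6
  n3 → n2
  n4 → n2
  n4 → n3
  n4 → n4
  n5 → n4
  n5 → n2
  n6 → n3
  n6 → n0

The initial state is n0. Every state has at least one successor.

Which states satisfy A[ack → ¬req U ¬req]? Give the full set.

{n1, n2, n4, n5}

States satisfying ack → ¬req: {n1, n2, n4, n5}.
States satisfying ¬req: {n1, n2, n4, n5}.
States satisfying A[ack → ¬req U ¬req]: {n1, n2, n4, n5}.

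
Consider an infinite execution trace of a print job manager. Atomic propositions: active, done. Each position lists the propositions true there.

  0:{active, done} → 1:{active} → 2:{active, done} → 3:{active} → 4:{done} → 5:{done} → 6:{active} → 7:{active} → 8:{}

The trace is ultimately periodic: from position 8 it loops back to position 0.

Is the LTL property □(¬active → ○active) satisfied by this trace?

No

¬active → ○active must hold at every position from 0 onward. It fails at position 4, so □(¬active → ○active) is false.
Positions where ¬active holds: 4, 5, 8.
Check ○active at each: 4→fails, 5→ok, 8→ok.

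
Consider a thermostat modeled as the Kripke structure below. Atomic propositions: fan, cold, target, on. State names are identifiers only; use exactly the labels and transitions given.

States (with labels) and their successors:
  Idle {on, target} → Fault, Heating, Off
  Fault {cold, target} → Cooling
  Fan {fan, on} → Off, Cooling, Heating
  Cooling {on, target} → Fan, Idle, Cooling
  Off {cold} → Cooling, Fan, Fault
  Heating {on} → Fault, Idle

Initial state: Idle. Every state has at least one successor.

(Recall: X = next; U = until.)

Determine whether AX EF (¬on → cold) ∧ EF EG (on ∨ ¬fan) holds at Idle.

States satisfying EF (¬on → cold): {Idle, Fault, Fan, Cooling, Off, Heating}.
States satisfying AX EF (¬on → cold): {Idle, Fault, Fan, Cooling, Off, Heating}.
States satisfying EG (on ∨ ¬fan): {Idle, Fault, Fan, Cooling, Off, Heating}.
States satisfying EF EG (on ∨ ¬fan): {Idle, Fault, Fan, Cooling, Off, Heating}.
States satisfying AX EF (¬on → cold) ∧ EF EG (on ∨ ¬fan): {Idle, Fault, Fan, Cooling, Off, Heating}.
Idle ∈ Sat(AX EF (¬on → cold) ∧ EF EG (on ∨ ¬fan)).

Yes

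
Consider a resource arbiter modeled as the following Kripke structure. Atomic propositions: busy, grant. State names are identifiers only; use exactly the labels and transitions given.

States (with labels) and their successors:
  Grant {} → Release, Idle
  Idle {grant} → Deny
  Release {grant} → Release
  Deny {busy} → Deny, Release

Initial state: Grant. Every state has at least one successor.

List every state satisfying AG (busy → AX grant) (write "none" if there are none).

{Release}

States satisfying busy → AX grant: {Grant, Idle, Release}.
States satisfying AG (busy → AX grant): {Release}.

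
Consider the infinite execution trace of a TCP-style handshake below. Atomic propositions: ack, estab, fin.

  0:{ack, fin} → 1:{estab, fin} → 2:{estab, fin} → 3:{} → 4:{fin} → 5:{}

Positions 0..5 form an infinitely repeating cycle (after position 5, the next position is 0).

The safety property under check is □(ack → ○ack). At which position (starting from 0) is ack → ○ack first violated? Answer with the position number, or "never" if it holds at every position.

0

At position 0 the labels are {ack, fin} and the next position 1 has {estab, fin}, so ack → ○ack is false there. This is the first violation.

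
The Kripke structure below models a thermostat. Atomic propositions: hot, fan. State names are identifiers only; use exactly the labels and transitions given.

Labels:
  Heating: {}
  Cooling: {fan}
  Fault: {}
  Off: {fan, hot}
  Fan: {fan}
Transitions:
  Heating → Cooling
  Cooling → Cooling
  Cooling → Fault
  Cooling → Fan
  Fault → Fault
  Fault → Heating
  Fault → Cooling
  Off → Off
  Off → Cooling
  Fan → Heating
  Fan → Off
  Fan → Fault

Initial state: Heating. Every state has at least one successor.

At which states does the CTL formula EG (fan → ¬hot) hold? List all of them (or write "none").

{Heating, Cooling, Fault, Fan}

States satisfying fan → ¬hot: {Heating, Cooling, Fault, Fan}.
States satisfying EG (fan → ¬hot): {Heating, Cooling, Fault, Fan}.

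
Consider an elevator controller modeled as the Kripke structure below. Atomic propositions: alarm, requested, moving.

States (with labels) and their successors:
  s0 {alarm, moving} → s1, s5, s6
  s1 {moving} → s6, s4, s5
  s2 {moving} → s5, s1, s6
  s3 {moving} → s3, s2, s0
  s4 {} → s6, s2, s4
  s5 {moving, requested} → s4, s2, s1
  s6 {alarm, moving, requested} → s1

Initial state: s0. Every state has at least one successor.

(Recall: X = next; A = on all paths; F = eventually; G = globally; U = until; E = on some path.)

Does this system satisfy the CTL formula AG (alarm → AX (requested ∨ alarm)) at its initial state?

Violated

States satisfying alarm → AX (requested ∨ alarm): {s1, s2, s3, s4, s5}.
States satisfying AG (alarm → AX (requested ∨ alarm)): ∅.
s0 is reachable from s0 and violates alarm → AX (requested ∨ alarm), so AG fails at s0.
s0 ∉ Sat(AG (alarm → AX (requested ∨ alarm))).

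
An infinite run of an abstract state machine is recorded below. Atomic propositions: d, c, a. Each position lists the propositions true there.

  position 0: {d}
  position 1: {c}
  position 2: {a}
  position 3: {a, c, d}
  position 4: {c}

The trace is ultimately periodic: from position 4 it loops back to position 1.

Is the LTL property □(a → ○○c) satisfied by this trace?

Satisfied

a → ○○c holds at every position 0..4, and those are all positions ever visited, so □(a → ○○c) holds.
Positions where a holds: 2, 3.
Check ○○c at each: 2→ok, 3→ok.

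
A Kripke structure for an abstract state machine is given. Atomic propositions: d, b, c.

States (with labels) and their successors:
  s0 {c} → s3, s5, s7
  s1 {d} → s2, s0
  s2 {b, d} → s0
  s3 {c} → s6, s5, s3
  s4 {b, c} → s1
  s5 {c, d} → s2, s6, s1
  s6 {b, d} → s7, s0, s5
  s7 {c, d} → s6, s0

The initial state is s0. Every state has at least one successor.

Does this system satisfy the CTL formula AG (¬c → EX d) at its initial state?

Does not hold

States satisfying ¬c → EX d: {s0, s1, s3, s4, s5, s6, s7}.
States satisfying AG (¬c → EX d): ∅.
s2 is reachable from s0 and violates ¬c → EX d, so AG fails at s0.
s0 ∉ Sat(AG (¬c → EX d)).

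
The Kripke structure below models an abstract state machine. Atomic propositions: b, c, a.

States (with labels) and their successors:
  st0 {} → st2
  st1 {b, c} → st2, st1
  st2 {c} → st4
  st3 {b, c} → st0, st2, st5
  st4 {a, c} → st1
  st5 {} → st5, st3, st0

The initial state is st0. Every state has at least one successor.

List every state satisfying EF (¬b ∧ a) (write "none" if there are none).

{st0, st1, st2, st3, st4, st5}

States satisfying ¬b ∧ a: {st4}.
States satisfying EF (¬b ∧ a): {st0, st1, st2, st3, st4, st5}.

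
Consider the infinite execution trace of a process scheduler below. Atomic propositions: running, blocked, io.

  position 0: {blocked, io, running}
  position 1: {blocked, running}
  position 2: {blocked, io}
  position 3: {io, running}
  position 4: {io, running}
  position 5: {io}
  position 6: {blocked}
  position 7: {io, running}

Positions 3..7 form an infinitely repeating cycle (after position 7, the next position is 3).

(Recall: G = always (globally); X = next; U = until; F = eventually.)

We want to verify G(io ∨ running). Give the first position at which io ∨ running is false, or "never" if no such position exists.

6

Check io ∨ running at each position in order: 0 ✓, 1 ✓, 2 ✓, 3 ✓, 4 ✓, 5 ✓.
At position 6 the labels are {blocked}, so io ∨ running is false there. This is the first violation.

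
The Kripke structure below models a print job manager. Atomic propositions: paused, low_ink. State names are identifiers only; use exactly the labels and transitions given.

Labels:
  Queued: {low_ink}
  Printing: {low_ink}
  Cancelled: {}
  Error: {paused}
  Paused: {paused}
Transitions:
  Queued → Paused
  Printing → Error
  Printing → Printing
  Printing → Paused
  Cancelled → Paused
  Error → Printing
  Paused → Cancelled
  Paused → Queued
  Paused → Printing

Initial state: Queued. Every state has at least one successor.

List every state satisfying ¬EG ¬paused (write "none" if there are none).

States satisfying ¬paused: {Queued, Printing, Cancelled}.
States satisfying EG ¬paused: {Printing}.
States satisfying ¬EG ¬paused: {Queued, Cancelled, Error, Paused}.

{Queued, Cancelled, Error, Paused}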